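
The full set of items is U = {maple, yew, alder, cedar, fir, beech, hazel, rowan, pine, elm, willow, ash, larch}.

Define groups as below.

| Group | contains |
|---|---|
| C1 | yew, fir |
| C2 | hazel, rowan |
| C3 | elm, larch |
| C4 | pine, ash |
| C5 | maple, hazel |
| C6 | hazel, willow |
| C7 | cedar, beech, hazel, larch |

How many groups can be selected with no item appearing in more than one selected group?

4

C1, C3, C4, C5 are pairwise disjoint (C1={yew,fir}; C3={elm,larch}; C4={pine,ash}; C5={maple,hazel}).
Every remaining group overlaps one of these, and no 5 of the listed groups are pairwise disjoint, so 4 is the maximum.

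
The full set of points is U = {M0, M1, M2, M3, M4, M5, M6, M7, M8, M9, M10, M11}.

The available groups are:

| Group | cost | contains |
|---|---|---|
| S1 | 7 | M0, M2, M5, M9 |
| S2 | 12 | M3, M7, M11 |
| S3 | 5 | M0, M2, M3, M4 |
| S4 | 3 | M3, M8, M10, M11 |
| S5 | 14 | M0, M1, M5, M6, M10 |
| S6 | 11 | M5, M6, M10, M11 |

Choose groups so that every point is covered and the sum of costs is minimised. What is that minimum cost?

S1, S2, S3, S4, S5 together cover every point (S1 ∪ S2 ∪ S3 ∪ S4 ∪ S5 = {M0, M1, M2, M3, M4, M5, M6, M7, M8, M9, M10, M11}); total cost 7 + 12 + 5 + 3 + 14 = 41.
No covering selection has total cost below 41.

41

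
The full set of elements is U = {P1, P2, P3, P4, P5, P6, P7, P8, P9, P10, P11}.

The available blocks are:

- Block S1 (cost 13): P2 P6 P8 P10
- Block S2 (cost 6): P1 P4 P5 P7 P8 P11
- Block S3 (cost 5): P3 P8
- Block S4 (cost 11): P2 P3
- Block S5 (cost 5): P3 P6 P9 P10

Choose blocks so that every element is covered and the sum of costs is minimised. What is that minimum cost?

S2, S4, S5 together cover every element (S2 ∪ S4 ∪ S5 = {P1, P2, P3, P4, P5, P6, P7, P8, P9, P10, P11}); total cost 6 + 11 + 5 = 22.
No covering selection has total cost below 22.

22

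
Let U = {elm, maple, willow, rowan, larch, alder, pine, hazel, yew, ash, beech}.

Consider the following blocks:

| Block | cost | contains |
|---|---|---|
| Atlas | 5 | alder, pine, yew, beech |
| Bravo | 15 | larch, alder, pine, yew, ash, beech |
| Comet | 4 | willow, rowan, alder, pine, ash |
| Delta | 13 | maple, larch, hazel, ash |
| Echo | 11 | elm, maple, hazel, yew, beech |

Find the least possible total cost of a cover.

Comet, Delta, Echo together cover every element (Comet ∪ Delta ∪ Echo = {elm, maple, willow, rowan, larch, alder, pine, hazel, yew, ash, beech}); total cost 4 + 13 + 11 = 28.
No covering selection has total cost below 28.

28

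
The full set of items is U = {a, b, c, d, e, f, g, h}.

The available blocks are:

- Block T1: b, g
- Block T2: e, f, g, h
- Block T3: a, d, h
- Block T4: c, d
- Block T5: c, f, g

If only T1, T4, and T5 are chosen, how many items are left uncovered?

Union of T1, T4, T5 = {b, c, d, f, g}.
Not covered: a, e, h — 3 items.

3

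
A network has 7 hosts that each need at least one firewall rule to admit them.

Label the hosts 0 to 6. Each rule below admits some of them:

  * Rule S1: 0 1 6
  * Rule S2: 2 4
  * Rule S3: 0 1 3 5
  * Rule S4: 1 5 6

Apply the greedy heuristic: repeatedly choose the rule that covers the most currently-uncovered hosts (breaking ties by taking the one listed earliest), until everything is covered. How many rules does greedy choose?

Greedy: pick S3 (covers 4 new) → pick S2 (covers 2 new) → pick S1 (covers 1 new). Total picks: 3.

3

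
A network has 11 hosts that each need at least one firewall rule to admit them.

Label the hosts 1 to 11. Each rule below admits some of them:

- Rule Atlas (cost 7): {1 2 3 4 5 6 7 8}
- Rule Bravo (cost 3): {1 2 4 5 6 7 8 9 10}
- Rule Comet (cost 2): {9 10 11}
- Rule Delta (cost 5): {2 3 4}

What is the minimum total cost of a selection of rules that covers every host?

Atlas, Comet together cover every host (Atlas ∪ Comet = {1, 2, 3, 4, 5, 6, 7, 8, 9, 10, 11}); total cost 7 + 2 = 9.
The greedy pick Bravo, Comet, Delta costs 10; no covering selection beats 9.

9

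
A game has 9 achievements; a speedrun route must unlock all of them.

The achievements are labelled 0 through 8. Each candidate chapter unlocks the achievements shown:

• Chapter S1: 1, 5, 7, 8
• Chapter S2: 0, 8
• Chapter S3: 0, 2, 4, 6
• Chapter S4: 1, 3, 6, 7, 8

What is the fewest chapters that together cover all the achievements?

3

Take {S1, S3, S4}. Their union is {0, 1, 2, 3, 4, 5, 6, 7, 8}, which is all 9 achievements.
Only S3 contains 2, so S3 is forced; the remaining 5 achievements need at least 2 more chapters (each remaining chapter adds at most 4) — so at least 3 chapters are needed, and 3 is optimal.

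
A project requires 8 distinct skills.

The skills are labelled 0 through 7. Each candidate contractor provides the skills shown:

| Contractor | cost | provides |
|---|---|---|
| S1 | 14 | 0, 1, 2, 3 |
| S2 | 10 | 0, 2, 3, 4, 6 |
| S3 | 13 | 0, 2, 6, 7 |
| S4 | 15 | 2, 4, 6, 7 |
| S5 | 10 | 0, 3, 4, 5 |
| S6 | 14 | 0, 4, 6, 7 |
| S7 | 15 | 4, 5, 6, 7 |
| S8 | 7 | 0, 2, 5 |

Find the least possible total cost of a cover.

29

S1, S7 together cover every skill (S1 ∪ S7 = {0, 1, 2, 3, 4, 5, 6, 7}); total cost 14 + 15 = 29.
The greedy pick S2, S8, S3, S1 costs 44; no covering selection beats 29.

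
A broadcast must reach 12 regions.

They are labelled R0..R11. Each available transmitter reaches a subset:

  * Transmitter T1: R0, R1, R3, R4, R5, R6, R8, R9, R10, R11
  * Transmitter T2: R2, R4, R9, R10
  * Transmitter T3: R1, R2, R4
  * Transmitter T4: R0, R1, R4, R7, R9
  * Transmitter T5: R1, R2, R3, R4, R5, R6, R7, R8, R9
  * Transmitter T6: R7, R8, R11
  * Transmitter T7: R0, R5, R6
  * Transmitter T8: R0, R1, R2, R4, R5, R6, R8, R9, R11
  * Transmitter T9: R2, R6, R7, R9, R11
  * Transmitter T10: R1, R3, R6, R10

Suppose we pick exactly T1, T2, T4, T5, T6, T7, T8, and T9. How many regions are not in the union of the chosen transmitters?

Union of T1, T2, T4, T5, T6, T7, T8, T9 = {R0, R1, R2, R3, R4, R5, R6, R7, R8, R9, R10, R11} — that's every region, so 0 are uncovered.

0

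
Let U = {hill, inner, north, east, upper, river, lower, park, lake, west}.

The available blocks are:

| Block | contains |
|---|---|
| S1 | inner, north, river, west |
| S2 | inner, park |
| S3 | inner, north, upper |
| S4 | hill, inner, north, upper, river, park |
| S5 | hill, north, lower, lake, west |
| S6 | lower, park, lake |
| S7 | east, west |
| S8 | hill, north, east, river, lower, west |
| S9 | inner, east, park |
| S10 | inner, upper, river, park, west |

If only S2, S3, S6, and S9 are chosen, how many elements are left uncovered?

Union of S2, S3, S6, S9 = {inner, north, east, upper, lower, park, lake}.
Not covered: hill, river, west — 3 elements.

3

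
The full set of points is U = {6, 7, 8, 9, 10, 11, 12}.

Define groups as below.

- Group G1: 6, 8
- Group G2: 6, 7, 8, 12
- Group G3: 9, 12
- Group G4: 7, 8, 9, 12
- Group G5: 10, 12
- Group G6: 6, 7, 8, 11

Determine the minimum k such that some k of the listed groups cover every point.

G4 and G5 and G6 together: G4 ∪ G5 ∪ G6 = {6, 7, 8, 9, 10, 11, 12} — every point is covered.
Only G5 contains 10, so G5 is forced; the remaining 5 points need at least 2 more groups (each remaining group adds at most 4) — so at least 3 groups are needed, and 3 is optimal.

3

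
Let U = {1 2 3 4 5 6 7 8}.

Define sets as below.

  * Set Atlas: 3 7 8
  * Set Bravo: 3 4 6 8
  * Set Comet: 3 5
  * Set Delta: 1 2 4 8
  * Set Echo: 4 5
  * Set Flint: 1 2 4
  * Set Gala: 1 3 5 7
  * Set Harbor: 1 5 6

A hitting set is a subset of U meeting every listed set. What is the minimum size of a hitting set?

3

Take H = {1, 3, 5}. Each listed set contains at least one of these, so H is a hitting set of size 3.
No choice of 2 items meets every set, so 3 is the minimum.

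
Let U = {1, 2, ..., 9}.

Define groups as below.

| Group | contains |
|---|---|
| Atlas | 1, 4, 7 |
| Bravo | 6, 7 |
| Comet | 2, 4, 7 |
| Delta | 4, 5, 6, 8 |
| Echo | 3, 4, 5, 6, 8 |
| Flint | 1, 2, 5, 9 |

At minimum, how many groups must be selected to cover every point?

3

Comet and Echo and Flint together: Comet ∪ Echo ∪ Flint = {1, 2, 3, 4, 5, 6, 7, 8, 9} — every point is covered.
Only Echo contains 3, so Echo is forced; the remaining 4 points need at least 2 more groups (each remaining group adds at most 3) — so at least 3 groups are needed, and 3 is optimal.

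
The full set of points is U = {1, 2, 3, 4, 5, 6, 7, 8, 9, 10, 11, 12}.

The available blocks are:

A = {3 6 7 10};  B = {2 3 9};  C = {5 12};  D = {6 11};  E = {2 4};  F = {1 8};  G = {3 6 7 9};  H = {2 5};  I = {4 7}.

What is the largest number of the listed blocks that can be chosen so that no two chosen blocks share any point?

5

B, C, D, F, I are pairwise disjoint (B={2,3,9}; C={5,12}; D={6,11}; F={1,8}; I={4,7}).
Every remaining block overlaps one of these, and no 6 of the listed blocks are pairwise disjoint, so 5 is the maximum.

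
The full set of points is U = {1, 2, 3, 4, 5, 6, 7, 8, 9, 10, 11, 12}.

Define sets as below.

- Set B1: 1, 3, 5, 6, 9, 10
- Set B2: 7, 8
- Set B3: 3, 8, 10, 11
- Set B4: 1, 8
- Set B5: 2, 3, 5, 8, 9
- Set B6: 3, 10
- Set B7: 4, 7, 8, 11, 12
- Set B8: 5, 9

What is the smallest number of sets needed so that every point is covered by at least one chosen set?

3

B1, B5, and B7 cover everything between them: the union {1, 2, 3, 4, 5, 6, 7, 8, 9, 10, 11, 12} is all of U.
Only B5 contains 2, so B5 is forced; the remaining 7 points need at least 2 more sets (each remaining set adds at most 4) — so at least 3 sets are needed, and 3 is optimal.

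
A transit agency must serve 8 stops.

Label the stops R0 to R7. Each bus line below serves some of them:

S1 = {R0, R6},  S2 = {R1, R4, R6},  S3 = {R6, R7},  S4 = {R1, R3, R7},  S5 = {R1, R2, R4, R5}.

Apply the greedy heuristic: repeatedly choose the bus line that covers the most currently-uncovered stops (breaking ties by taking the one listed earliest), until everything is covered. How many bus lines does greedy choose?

3

Greedy: pick S5 (covers 4 new) → pick S1 (covers 2 new) → pick S4 (covers 2 new). Total picks: 3.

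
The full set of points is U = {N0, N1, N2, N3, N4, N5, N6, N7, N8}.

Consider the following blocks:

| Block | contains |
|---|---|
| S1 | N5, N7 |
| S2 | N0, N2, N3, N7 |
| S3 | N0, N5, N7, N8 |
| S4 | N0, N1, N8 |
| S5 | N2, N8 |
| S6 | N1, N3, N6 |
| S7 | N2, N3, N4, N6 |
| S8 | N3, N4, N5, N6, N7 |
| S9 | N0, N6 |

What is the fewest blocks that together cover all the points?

3

Take {S2, S4, S8}. Their union is {N0, N1, N2, N3, N4, N5, N6, N7, N8}, which is all 9 points.
No 2 of the 9 blocks cover everything (all 36 combinations miss at least one point), so 3 is optimal.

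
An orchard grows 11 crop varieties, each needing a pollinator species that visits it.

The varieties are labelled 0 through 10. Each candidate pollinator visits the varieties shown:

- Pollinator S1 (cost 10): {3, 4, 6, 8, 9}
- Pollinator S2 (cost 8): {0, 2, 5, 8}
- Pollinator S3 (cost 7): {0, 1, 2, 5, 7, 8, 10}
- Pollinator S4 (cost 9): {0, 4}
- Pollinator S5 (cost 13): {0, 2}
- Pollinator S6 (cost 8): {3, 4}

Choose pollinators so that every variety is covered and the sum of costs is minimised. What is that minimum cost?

17

S1, S3 together cover every variety (S1 ∪ S3 = {0, 1, 2, 3, 4, 5, 6, 7, 8, 9, 10}); total cost 10 + 7 = 17.
No covering selection has total cost below 17.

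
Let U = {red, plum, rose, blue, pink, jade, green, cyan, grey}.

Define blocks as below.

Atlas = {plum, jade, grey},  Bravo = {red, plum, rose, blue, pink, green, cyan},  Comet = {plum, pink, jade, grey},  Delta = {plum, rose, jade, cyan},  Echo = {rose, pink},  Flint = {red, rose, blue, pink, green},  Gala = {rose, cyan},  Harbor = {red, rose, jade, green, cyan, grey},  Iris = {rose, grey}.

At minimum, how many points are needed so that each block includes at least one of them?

The 2 points {plum, rose} hit every block.
The blocks Comet, Gala are pairwise disjoint, so any hitting set needs a separate point for each — at least 2. Hence 2 is optimal.

2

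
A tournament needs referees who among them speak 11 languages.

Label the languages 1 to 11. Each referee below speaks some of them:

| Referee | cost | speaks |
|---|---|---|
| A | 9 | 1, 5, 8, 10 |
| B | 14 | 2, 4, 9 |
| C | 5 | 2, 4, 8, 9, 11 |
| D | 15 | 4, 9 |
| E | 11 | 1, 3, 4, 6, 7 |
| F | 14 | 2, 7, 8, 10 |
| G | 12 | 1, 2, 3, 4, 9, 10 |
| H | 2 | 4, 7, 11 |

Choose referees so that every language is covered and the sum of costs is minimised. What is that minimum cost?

25

A, C, E together cover every language (A ∪ C ∪ E = {1, 2, 3, 4, 5, 6, 7, 8, 9, 10, 11}); total cost 9 + 5 + 11 = 25.
The greedy pick H, C, A, E costs 27; no covering selection beats 25.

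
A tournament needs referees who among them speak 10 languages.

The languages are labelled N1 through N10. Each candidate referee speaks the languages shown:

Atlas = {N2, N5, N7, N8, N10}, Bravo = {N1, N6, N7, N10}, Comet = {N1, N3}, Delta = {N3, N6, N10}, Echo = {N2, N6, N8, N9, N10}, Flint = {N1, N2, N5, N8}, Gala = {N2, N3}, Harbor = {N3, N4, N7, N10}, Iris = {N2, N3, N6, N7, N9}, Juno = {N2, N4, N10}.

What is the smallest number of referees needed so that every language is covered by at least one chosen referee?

3

Echo and Flint and Harbor together: Echo ∪ Flint ∪ Harbor = {N1, N2, N3, N4, N5, N6, N7, N8, N9, N10} — every language is covered.
No 2 of the 10 referees cover everything (all 45 combinations miss at least one language), so 3 is optimal.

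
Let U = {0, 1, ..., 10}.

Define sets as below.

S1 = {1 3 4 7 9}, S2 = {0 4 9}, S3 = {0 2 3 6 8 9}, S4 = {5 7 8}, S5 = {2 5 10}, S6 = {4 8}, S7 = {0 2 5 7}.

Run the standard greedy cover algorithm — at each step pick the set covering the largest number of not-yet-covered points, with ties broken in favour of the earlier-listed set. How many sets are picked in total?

Greedy: pick S3 (covers 6 new) → pick S1 (covers 3 new) → pick S5 (covers 2 new). Total picks: 3.

3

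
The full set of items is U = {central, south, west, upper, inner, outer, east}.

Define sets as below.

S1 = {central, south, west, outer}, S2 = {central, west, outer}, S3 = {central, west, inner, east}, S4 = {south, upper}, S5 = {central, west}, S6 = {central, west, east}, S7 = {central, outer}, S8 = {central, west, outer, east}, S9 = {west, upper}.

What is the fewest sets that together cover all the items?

3

S2, S3, and S4 cover everything between them: the union {central, south, west, upper, inner, outer, east} is all of U.
Only S3 contains inner, so S3 is forced; the remaining 3 items need at least 2 more sets (each remaining set adds at most 2) — so at least 3 sets are needed, and 3 is optimal.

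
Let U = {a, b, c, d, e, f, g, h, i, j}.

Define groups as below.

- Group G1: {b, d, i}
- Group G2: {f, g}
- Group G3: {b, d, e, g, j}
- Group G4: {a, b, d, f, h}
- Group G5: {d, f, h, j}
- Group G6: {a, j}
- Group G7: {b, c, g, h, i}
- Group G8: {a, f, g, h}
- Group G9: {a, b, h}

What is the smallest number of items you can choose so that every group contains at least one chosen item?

3

The 3 items {b, g, j} hit every group.
The groups G1, G2, G6 are pairwise disjoint, so any hitting set needs a separate item for each — at least 3. Hence 3 is optimal.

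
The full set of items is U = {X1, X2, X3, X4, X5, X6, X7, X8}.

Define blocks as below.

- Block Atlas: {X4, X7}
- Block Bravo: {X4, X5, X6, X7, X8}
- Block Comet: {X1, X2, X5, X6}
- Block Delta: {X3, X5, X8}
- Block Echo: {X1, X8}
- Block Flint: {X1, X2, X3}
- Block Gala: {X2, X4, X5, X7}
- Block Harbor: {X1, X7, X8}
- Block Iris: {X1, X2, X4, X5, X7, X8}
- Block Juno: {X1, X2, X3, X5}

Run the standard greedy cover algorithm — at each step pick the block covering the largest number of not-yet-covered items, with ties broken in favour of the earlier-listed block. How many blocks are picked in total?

Greedy: pick Iris (covers 6 new) → pick Bravo (covers 1 new) → pick Delta (covers 1 new). Total picks: 3.
(The true minimum cover uses only 2 blocks, so greedy is not optimal here.)

3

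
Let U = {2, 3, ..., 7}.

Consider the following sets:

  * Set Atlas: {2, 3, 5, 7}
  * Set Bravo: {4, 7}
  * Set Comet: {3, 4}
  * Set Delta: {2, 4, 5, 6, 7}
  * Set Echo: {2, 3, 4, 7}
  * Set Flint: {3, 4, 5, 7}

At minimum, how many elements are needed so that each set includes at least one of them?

Take H = {4, 7}. Each listed set contains at least one of these, so H is a hitting set of size 2.
No single element lies in every set, so at least 2 are needed and 2 is optimal.

2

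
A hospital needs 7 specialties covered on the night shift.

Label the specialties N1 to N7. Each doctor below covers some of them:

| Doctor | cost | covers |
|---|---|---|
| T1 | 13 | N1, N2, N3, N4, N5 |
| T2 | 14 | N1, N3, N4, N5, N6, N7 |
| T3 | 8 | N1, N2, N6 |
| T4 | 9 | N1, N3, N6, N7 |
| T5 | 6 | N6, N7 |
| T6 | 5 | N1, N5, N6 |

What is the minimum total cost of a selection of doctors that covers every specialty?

19

T1, T5 together cover every specialty (T1 ∪ T5 = {N1, N2, N3, N4, N5, N6, N7}); total cost 13 + 6 = 19.
The greedy pick T6, T1, T5 costs 24; no covering selection beats 19.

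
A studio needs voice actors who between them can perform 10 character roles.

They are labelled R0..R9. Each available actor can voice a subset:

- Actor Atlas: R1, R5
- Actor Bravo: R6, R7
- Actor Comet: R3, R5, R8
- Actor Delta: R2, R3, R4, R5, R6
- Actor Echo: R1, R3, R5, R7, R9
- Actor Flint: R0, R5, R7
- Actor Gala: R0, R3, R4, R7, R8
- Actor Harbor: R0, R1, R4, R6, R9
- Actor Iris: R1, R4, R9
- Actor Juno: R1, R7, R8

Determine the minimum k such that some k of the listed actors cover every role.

3

Delta and Gala and Iris together: Delta ∪ Gala ∪ Iris = {R0, R1, R2, R3, R4, R5, R6, R7, R8, R9} — every role is covered.
Only Delta contains R2, so Delta is forced; the remaining 5 roles need at least 2 more actors (each remaining actor adds at most 3) — so at least 3 actors are needed, and 3 is optimal.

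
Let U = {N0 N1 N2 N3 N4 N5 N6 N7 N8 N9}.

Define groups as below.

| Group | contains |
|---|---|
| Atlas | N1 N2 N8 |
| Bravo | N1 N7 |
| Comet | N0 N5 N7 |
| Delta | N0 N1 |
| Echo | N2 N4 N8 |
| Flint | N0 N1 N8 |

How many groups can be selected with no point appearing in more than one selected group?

Atlas, Comet are pairwise disjoint (Atlas={N1,N2,N8}; Comet={N0,N5,N7}).
Every remaining group overlaps one of these, and no 3 of the listed groups are pairwise disjoint, so 2 is the maximum.

2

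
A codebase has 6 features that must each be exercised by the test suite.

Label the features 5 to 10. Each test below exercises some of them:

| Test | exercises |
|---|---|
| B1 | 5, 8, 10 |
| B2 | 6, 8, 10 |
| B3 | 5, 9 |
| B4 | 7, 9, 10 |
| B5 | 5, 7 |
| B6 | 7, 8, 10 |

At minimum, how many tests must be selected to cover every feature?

3

Take {B1, B2, B4}. Their union is {5, 6, 7, 8, 9, 10}, which is all 6 features.
Only B2 contains 6, so B2 is forced; the remaining 3 features need at least 2 more tests (each remaining test adds at most 2) — so at least 3 tests are needed, and 3 is optimal.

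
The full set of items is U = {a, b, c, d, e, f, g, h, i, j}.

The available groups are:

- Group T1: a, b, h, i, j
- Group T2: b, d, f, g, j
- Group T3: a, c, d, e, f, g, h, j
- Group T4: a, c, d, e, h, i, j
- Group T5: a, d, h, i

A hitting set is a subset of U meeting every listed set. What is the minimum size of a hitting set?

2

T = {f, i} meets every group (each contains at least one member of T), and |T| = 2.
No single item lies in every group, so at least 2 are needed and 2 is optimal.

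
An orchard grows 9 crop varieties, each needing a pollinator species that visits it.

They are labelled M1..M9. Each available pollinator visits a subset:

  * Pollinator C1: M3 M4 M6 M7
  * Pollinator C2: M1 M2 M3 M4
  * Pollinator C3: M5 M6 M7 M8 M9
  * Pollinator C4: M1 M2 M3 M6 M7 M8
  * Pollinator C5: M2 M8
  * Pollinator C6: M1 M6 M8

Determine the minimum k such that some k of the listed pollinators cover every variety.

2

C2 and C3 together: C2 ∪ C3 = {M1, M2, M3, M4, M5, M6, M7, M8, M9} — every variety is covered.
No single pollinator has all 9 varieties (the largest, C4, has 6), so 2 is optimal.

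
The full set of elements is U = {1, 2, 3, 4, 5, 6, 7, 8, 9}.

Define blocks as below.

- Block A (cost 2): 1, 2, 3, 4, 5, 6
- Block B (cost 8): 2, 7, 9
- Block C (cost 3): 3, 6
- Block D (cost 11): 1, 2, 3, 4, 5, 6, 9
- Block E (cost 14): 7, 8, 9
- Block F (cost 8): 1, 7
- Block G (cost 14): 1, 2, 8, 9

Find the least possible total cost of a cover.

16

A, E together cover every element (A ∪ E = {1, 2, 3, 4, 5, 6, 7, 8, 9}); total cost 2 + 14 = 16.
The greedy pick A, B, E costs 24; no covering selection beats 16.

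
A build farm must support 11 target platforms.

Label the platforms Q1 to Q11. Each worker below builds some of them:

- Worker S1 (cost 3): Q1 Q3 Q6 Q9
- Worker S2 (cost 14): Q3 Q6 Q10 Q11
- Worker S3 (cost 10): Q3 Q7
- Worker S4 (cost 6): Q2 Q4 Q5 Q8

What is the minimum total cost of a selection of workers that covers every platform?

33

S1, S2, S3, S4 together cover every platform (S1 ∪ S2 ∪ S3 ∪ S4 = {Q1, Q2, Q3, Q4, Q5, Q6, Q7, Q8, Q9, Q10, Q11}); total cost 3 + 14 + 10 + 6 = 33.
No covering selection has total cost below 33.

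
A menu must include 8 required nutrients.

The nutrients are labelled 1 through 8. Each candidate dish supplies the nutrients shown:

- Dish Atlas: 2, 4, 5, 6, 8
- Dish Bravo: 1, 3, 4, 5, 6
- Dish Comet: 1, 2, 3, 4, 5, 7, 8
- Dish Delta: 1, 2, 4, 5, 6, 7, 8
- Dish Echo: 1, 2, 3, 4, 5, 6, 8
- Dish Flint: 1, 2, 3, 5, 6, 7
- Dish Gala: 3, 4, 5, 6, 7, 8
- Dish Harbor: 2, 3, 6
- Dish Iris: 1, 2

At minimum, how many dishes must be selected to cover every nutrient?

2

Delta and Flint together: Delta ∪ Flint = {1, 2, 3, 4, 5, 6, 7, 8} — every nutrient is covered.
No single dish has all 8 nutrients (the largest, Comet, has 7), so 2 is optimal.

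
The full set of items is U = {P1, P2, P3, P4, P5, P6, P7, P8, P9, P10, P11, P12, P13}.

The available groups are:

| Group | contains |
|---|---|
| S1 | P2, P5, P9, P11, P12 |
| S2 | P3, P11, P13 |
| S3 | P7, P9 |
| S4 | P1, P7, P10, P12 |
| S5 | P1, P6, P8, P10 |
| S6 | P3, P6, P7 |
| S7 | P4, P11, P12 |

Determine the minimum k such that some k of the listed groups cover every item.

S1 and S2 and S5 and S6 and S7 together: S1 ∪ S2 ∪ S5 ∪ S6 ∪ S7 = {P1, P2, P3, P4, P5, P6, P7, P8, P9, P10, P11, P12, P13} — every item is covered.
No 4 of the 7 groups cover everything (all 35 combinations miss at least one item), so 5 is optimal.

5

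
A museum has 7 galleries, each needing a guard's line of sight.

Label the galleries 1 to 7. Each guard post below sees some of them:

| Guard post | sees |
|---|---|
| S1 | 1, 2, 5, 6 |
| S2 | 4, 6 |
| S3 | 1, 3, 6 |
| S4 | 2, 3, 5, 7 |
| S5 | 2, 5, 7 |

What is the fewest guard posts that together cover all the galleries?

3

S1 and S2 and S4 together: S1 ∪ S2 ∪ S4 = {1, 2, 3, 4, 5, 6, 7} — every gallery is covered.
Only S2 contains 4, so S2 is forced; the remaining 5 galleries need at least 2 more guard posts (each remaining guard post adds at most 4) — so at least 3 guard posts are needed, and 3 is optimal.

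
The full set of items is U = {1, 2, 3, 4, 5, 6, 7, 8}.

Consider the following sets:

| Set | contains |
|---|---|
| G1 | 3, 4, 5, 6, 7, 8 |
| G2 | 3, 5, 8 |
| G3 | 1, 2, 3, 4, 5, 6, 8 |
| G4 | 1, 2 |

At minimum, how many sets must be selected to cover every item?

Take {G1, G4}. Their union is {1, 2, 3, 4, 5, 6, 7, 8}, which is all 8 items.
No single set has all 8 items (the largest, G3, has 7), so 2 is optimal.

2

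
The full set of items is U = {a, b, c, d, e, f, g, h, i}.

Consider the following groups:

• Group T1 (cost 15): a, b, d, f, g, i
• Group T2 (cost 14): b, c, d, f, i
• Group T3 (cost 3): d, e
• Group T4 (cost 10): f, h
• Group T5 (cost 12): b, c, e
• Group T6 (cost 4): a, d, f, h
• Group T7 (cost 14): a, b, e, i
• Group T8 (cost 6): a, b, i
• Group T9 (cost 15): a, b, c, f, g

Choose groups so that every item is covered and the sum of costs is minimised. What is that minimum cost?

T3, T6, T8, T9 together cover every item (T3 ∪ T6 ∪ T8 ∪ T9 = {a, b, c, d, e, f, g, h, i}); total cost 3 + 4 + 6 + 15 = 28.
No covering selection has total cost below 28.

28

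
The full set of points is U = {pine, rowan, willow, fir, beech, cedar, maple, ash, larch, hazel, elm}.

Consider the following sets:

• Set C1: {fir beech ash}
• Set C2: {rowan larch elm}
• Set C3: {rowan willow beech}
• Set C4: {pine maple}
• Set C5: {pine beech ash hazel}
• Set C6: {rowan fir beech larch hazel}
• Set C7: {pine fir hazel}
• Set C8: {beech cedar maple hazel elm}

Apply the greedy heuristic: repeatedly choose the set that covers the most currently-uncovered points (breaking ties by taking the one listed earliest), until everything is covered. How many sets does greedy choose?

4

Greedy: pick C6 (covers 5 new) → pick C8 (covers 3 new) → pick C5 (covers 2 new) → pick C3 (covers 1 new). Total picks: 4.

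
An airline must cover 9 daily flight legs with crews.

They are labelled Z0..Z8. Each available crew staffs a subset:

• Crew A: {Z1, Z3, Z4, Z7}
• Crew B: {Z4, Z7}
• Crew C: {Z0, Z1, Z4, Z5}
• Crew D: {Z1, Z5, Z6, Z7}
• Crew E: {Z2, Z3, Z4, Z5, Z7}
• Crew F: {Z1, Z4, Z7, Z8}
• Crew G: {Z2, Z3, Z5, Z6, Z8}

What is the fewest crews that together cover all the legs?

Take {A, C, G}. Their union is {Z0, Z1, Z2, Z3, Z4, Z5, Z6, Z7, Z8}, which is all 9 legs.
Only C contains Z0, so C is forced; the remaining 5 legs need at least 2 more crews (each remaining crew adds at most 4) — so at least 3 crews are needed, and 3 is optimal.

3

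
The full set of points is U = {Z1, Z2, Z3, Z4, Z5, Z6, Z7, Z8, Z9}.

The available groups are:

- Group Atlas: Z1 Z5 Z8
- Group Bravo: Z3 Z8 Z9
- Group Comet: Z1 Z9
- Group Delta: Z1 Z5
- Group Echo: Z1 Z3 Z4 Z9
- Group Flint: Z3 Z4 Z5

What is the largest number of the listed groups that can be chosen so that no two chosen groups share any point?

Bravo, Delta are pairwise disjoint (Bravo={Z3,Z8,Z9}; Delta={Z1,Z5}).
Every remaining group overlaps one of these, and no 3 of the listed groups are pairwise disjoint, so 2 is the maximum.

2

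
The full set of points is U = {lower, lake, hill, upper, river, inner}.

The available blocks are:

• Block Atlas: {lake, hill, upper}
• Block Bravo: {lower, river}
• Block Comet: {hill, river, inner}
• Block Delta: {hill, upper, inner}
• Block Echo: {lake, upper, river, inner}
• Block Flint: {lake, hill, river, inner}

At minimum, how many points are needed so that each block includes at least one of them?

2

Take H = {upper, river}. Each listed block contains at least one of these, so H is a hitting set of size 2.
The blocks Bravo, Delta are pairwise disjoint, so any hitting set needs a separate point for each — at least 2. Hence 2 is optimal.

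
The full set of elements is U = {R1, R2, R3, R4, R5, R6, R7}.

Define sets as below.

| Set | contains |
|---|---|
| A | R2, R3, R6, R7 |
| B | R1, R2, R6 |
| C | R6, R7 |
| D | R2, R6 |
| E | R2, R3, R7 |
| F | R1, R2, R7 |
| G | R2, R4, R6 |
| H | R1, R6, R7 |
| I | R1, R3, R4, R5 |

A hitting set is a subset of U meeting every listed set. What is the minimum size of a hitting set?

3

The 3 elements {R4, R6, R7} hit every set.
No choice of 2 elements meets every set, so 3 is the minimum.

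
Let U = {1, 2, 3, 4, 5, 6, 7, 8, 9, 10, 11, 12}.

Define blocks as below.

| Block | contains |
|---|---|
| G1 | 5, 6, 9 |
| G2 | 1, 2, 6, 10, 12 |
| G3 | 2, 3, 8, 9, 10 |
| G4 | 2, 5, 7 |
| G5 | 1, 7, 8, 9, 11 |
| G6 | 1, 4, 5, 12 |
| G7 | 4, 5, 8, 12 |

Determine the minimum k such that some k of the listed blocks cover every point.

Take {G1, G3, G5, G7}. Their union is {1, 2, 3, 4, 5, 6, 7, 8, 9, 10, 11, 12}, which is all 12 points.
No 3 of the 7 blocks cover everything (all 35 combinations miss at least one point), so 4 is optimal.

4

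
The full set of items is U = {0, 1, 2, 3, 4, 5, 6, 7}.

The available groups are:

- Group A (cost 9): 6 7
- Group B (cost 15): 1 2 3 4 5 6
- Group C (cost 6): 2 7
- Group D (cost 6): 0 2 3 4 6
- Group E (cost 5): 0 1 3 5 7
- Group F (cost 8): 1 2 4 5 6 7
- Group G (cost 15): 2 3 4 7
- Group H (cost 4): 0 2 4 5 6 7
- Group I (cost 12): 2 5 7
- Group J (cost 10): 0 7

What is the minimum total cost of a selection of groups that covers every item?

E, H together cover every item (E ∪ H = {0, 1, 2, 3, 4, 5, 6, 7}); total cost 5 + 4 = 9.
No covering selection has total cost below 9.

9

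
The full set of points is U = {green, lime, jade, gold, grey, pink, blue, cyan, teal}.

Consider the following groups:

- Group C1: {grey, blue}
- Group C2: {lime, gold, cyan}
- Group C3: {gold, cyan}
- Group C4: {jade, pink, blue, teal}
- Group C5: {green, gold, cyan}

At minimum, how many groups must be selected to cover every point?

4

C1 and C2 and C4 and C5 together: C1 ∪ C2 ∪ C4 ∪ C5 = {green, lime, jade, gold, grey, pink, blue, cyan, teal} — every point is covered.
Only C1 contains grey, so C1 is forced; the remaining 7 points need at least 3 more groups (each remaining group adds at most 3) — so at least 4 groups are needed, and 4 is optimal.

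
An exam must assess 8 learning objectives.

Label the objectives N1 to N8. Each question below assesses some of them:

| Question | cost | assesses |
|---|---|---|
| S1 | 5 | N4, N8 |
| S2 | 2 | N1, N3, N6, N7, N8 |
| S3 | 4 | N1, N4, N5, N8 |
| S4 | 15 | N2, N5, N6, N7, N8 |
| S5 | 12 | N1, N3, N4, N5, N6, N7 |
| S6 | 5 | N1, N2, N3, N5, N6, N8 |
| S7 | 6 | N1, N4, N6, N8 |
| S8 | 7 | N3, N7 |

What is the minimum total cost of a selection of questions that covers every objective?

S2, S3, S6 together cover every objective (S2 ∪ S3 ∪ S6 = {N1, N2, N3, N4, N5, N6, N7, N8}); total cost 2 + 4 + 5 = 11.
No covering selection has total cost below 11.

11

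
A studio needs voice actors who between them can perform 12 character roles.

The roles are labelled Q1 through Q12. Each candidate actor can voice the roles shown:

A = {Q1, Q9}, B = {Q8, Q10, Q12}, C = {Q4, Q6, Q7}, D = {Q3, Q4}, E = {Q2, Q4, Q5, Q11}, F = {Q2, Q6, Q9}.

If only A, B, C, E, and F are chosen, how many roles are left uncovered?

1

Union of A, B, C, E, F = {Q1, Q2, Q4, Q5, Q6, Q7, Q8, Q9, Q10, Q11, Q12}.
Not covered: Q3 — 1 role.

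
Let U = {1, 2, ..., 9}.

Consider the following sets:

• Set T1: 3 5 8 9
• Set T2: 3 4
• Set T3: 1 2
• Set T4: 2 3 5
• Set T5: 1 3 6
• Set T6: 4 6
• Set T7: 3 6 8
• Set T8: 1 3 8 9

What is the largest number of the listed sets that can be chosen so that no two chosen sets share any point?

T1, T3, T6 are pairwise disjoint (T1={3,5,8,9}; T3={1,2}; T6={4,6}).
Every remaining set overlaps one of these, and no 4 of the listed sets are pairwise disjoint, so 3 is the maximum.

3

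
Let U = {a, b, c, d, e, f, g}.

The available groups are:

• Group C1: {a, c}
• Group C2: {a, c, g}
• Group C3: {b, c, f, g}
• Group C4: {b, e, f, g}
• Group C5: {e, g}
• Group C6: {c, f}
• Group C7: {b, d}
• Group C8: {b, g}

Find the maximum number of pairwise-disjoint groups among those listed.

3

C5, C6, C7 are pairwise disjoint (C5={e,g}; C6={c,f}; C7={b,d}).
Every remaining group overlaps one of these, and no 4 of the listed groups are pairwise disjoint, so 3 is the maximum.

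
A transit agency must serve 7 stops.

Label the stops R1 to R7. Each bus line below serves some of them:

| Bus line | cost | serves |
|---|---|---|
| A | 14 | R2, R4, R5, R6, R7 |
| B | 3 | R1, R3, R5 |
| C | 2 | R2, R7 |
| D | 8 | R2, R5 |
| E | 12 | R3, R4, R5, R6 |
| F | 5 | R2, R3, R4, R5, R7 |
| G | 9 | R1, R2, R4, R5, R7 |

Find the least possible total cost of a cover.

17

A, B together cover every stop (A ∪ B = {R1, R2, R3, R4, R5, R6, R7}); total cost 14 + 3 = 17.
The greedy pick B, C, F, E costs 22; no covering selection beats 17.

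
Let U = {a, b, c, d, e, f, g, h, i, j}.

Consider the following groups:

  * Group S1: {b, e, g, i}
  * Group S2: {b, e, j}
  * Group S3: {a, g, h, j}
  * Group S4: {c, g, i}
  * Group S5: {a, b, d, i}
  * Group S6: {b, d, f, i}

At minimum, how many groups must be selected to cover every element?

4

S2, S3, S4, and S6 cover everything between them: the union {a, b, c, d, e, f, g, h, i, j} is all of U.
Only S4 contains c, so S4 is forced; the remaining 7 elements need at least 3 more groups (each remaining group adds at most 3) — so at least 4 groups are needed, and 4 is optimal.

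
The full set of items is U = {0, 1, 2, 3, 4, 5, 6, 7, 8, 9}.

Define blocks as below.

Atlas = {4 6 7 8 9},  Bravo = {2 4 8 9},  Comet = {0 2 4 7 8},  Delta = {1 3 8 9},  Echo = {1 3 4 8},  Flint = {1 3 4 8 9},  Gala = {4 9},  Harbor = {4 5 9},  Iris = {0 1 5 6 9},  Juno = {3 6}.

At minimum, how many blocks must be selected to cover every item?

3

Take {Comet, Delta, Iris}. Their union is {0, 1, 2, 3, 4, 5, 6, 7, 8, 9}, which is all 10 items.
No 2 of the 10 blocks cover everything (all 45 combinations miss at least one item), so 3 is optimal.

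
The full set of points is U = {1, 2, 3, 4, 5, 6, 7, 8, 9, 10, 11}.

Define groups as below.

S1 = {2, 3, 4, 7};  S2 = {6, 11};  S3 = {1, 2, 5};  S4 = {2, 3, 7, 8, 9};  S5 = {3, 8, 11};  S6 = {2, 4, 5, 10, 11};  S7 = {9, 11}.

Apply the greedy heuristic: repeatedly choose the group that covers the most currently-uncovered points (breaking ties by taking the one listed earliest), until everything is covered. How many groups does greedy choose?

Greedy: pick S4 (covers 5 new) → pick S6 (covers 4 new) → pick S2 (covers 1 new) → pick S3 (covers 1 new). Total picks: 4.

4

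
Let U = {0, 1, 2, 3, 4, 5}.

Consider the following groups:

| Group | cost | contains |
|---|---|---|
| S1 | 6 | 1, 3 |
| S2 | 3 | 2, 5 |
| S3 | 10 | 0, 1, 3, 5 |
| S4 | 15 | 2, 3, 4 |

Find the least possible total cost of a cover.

25

S3, S4 together cover every point (S3 ∪ S4 = {0, 1, 2, 3, 4, 5}); total cost 10 + 15 = 25.
The greedy pick S2, S1, S3, S4 costs 34; no covering selection beats 25.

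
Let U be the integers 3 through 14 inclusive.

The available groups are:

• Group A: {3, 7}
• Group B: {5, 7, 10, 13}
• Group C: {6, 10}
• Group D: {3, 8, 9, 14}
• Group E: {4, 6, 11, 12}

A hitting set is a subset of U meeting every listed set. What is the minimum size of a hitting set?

H = {3, 5, 6} meets every group (each contains at least one member of H), and |H| = 3.
The groups B, D, E are pairwise disjoint, so any hitting set needs a separate point for each — at least 3. Hence 3 is optimal.

3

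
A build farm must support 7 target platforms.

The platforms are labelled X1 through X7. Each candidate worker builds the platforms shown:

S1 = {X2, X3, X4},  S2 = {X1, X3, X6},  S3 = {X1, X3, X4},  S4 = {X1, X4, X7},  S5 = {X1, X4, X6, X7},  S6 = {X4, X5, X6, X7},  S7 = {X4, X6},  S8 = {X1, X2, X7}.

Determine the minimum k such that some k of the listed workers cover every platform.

3

S1 and S4 and S6 together: S1 ∪ S4 ∪ S6 = {X1, X2, X3, X4, X5, X6, X7} — every platform is covered.
Only S6 contains X5, so S6 is forced; the remaining 3 platforms need at least 2 more workers (each remaining worker adds at most 2) — so at least 3 workers are needed, and 3 is optimal.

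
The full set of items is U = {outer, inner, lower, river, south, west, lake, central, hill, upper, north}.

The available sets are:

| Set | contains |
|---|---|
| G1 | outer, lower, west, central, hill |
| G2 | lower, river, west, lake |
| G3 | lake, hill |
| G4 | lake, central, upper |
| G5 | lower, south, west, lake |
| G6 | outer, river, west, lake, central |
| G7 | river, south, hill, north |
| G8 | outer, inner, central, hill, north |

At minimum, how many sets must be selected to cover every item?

G1, G4, G7, and G8 cover everything between them: the union {outer, inner, lower, river, south, west, lake, central, hill, upper, north} is all of U.
No 3 of the 8 sets cover everything (all 56 combinations miss at least one item), so 4 is optimal.

4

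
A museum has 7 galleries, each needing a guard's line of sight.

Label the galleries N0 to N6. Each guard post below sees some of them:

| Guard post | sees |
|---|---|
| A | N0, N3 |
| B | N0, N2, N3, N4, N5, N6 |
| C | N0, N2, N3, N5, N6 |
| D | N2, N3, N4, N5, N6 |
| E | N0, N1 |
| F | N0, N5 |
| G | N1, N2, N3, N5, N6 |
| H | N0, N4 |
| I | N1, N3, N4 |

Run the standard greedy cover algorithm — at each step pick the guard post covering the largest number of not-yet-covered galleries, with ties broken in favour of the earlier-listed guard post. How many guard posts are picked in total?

2

Greedy: pick B (covers 6 new) → pick E (covers 1 new). Total picks: 2.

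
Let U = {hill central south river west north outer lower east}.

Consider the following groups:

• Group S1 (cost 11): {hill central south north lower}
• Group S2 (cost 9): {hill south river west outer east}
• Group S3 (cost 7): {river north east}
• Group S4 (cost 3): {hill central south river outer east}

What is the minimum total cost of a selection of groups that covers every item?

S1, S2 together cover every item (S1 ∪ S2 = {hill, central, south, river, west, north, outer, lower, east}); total cost 11 + 9 = 20.
The greedy pick S4, S1, S2 costs 23; no covering selection beats 20.

20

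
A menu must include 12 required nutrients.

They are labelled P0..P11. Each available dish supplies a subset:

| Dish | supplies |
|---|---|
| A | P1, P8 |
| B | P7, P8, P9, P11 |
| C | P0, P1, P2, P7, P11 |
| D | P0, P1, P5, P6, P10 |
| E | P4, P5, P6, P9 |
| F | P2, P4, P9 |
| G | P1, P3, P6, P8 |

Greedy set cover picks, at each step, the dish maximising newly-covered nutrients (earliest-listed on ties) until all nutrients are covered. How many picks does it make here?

4

Greedy: pick C (covers 5 new) → pick E (covers 4 new) → pick G (covers 2 new) → pick D (covers 1 new). Total picks: 4.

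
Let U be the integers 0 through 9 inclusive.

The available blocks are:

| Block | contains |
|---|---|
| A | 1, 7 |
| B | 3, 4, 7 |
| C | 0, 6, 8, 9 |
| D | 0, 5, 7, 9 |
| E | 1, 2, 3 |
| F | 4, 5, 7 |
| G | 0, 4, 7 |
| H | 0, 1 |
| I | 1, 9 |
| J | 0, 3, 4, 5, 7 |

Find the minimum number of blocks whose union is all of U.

C and E and J together: C ∪ E ∪ J = {0, 1, 2, 3, 4, 5, 6, 7, 8, 9} — every element is covered.
Only E contains 2, so E is forced; the remaining 7 elements need at least 2 more blocks (each remaining block adds at most 4) — so at least 3 blocks are needed, and 3 is optimal.

3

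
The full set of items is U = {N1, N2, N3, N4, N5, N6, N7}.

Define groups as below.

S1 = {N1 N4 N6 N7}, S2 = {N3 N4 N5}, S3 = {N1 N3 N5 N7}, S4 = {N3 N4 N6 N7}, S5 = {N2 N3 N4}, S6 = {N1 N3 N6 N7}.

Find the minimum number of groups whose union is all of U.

S1 and S3 and S5 together: S1 ∪ S3 ∪ S5 = {N1, N2, N3, N4, N5, N6, N7} — every item is covered.
Only S5 contains N2, so S5 is forced; the remaining 4 items need at least 2 more groups (each remaining group adds at most 3) — so at least 3 groups are needed, and 3 is optimal.

3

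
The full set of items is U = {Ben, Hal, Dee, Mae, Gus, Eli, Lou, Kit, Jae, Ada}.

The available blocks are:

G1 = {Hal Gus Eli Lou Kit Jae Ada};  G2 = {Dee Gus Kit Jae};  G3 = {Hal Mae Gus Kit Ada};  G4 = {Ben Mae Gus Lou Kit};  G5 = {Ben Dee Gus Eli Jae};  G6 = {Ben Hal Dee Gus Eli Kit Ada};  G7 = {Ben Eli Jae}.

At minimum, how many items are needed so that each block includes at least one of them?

2

Take H = {Ben, Gus}. Each listed block contains at least one of these, so H is a hitting set of size 2.
The blocks G3, G7 are pairwise disjoint, so any hitting set needs a separate item for each — at least 2. Hence 2 is optimal.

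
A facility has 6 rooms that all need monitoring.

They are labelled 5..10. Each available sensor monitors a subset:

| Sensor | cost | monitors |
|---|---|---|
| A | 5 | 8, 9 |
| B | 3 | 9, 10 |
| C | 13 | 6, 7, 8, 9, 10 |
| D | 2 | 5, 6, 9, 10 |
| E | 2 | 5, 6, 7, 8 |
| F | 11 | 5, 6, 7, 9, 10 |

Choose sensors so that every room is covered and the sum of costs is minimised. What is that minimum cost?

D, E together cover every room (D ∪ E = {5, 6, 7, 8, 9, 10}); total cost 2 + 2 = 4.
No covering selection has total cost below 4.

4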